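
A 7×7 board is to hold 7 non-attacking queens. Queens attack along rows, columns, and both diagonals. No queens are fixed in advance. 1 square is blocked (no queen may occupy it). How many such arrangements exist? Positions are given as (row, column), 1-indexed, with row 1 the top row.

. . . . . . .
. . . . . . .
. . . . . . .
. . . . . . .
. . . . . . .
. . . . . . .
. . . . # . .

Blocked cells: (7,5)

34

Branch on row 1: col 1 → 3; col 2 → 6; col 3 → 4; col 4 → 5; col 5 → 6; col 6 → 7; col 7 → 3.
Sum: 3 + 6 + 4 + 5 + 6 + 7 + 3 = 34.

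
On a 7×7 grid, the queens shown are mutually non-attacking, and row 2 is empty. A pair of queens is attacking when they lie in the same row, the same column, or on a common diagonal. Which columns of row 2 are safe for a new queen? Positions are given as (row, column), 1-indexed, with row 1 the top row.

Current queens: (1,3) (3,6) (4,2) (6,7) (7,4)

(1,3) attacks row 2 at column 3 and diagonals 2, 4.
(3,6) attacks row 2 at column 6 and diagonals 5, 7.
(4,2) attacks row 2 at column 2 and diagonals 4.
(6,7) attacks row 2 at column 7 and diagonals 3.
(7,4) attacks row 2 at column 4.
Attacked columns: {2, 3, 4, 5, 6, 7}. Safe: {1}.

columns 1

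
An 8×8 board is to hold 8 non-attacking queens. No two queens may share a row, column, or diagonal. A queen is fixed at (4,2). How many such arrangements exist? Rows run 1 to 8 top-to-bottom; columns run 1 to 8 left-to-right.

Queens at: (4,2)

8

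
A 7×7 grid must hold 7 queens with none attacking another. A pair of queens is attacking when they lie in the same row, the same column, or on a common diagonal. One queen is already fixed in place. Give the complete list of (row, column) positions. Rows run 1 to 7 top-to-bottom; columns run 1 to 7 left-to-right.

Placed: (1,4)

(1,4) (2,6) (3,1) (4,3) (5,5) (6,7) (7,2)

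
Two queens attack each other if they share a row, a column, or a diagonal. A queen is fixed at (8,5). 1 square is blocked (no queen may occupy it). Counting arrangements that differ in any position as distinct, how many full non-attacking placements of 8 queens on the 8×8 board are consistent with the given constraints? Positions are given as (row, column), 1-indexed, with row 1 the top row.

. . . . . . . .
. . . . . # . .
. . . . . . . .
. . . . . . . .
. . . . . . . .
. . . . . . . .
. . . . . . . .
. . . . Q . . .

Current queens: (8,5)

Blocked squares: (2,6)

Branch on row 1: col 1 → 0; col 2 → 1; col 3 → 2; col 4 → 2; col 6 → 3; col 7 → 3; col 8 → 1.
Sum: 0 + 1 + 2 + 2 + 3 + 3 + 1 = 12.

12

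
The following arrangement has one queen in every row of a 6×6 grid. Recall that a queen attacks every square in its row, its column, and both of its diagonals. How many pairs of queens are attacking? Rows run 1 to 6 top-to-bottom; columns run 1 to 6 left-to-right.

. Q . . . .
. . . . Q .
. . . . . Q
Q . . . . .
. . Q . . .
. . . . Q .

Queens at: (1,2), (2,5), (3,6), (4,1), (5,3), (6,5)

Same column: (2,5)–(6,5) (column 5).
Same diagonal: (2,5)–(3,6) (|2−3| = |5−6| = 1).
Total attacking pairs: 2.

2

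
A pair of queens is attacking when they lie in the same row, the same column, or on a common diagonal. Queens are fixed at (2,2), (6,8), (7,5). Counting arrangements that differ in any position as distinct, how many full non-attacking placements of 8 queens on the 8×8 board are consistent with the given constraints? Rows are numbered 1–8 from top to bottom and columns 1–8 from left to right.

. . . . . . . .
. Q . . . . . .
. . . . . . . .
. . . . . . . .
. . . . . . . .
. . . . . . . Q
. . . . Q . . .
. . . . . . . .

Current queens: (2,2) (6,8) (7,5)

2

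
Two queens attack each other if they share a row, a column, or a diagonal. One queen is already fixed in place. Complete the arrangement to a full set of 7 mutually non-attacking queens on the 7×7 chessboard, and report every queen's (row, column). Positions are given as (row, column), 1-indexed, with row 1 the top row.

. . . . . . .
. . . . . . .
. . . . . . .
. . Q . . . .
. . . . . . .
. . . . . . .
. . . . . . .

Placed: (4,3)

(1,4) (2,6) (3,1) (4,3) (5,5) (6,7) (7,2)

Row 1: attacked by (4,3)→{3,6}. Safe: 1, 2, 4, 5, 7. Place at column 4.
Row 2: attacked by (1,4)→{3,4,5}; (4,3)→{1,3,5}. Safe: 2, 6, 7. Place at column 6.
Row 3: attacked by (1,4)→{2,4,6}; (2,6)→{5,6,7}; (4,3)→{2,3,4}. Safe: 1. Place at column 1.
Row 5: attacked by (1,4)→{4}; (2,6)→{3,6}; (3,1)→{1,3}; (4,3)→{2,3,4}. Safe: 5, 7. Place at column 5.
Row 6: attacked by (1,4)→{4}; (2,6)→{2,6}; (3,1)→{1,4}; (4,3)→{1,3,5}; (5,5)→{4,5,6}. Safe: 7. Place at column 7.
Row 7: attacked by (1,4)→{4}; (2,6)→{1,6}; (3,1)→{1,5}; (4,3)→{3,6}; (5,5)→{3,5,7}; (6,7)→{6,7}. Safe: 2. Place at column 2.
Columns [4, 6, 1, 3, 5, 7, 2], r−c [-3, -4, 2, 1, 0, -1, 5], r+c [5, 8, 4, 7, 10, 13, 9] are all distinct, so no two queens attack.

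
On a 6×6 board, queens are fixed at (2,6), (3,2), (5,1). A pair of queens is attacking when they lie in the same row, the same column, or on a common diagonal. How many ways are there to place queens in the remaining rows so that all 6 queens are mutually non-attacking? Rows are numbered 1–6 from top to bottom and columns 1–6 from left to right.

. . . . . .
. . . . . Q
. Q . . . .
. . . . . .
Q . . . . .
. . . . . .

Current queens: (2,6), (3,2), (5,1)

1

Branch on row 1: col 3 → 1.
Sum: 1 = 1.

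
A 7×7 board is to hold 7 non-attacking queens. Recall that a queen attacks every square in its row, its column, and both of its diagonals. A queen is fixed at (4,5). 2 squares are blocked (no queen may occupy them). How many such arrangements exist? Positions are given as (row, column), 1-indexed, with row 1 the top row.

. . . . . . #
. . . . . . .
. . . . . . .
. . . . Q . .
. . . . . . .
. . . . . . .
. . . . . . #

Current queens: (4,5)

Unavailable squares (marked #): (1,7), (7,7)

Branch on row 1: col 1 → 0; col 3 → 0; col 4 → 1; col 6 → 1.
Sum: 0 + 0 + 1 + 1 = 2.

2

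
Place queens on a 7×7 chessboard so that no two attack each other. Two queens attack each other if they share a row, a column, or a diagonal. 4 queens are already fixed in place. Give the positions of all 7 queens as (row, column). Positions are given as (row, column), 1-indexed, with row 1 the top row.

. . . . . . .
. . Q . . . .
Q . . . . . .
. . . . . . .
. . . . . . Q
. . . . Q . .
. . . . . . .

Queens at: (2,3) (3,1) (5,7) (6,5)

(1,6) (2,3) (3,1) (4,4) (5,7) (6,5) (7,2)

Row 1: attacked by (2,3)→{2,3,4}; (3,1)→{1,3}; (5,7)→{3,7}; (6,5)→{5}. Safe: 6. Place at column 6.
Row 4: attacked by (1,6)→{3,6}; (2,3)→{1,3,5}; (3,1)→{1,2}; (5,7)→{6,7}; (6,5)→{3,5,7}. Safe: 4. Place at column 4.
Row 7: attacked by (1,6)→{6}; (2,3)→{3}; (3,1)→{1,5}; (4,4)→{1,4,7}; (5,7)→{5,7}; (6,5)→{4,5,6}. Safe: 2. Place at column 2.
Columns [6, 3, 1, 4, 7, 5, 2], r−c [-5, -1, 2, 0, -2, 1, 5], r+c [7, 5, 4, 8, 12, 11, 9] are all distinct, so no two queens attack.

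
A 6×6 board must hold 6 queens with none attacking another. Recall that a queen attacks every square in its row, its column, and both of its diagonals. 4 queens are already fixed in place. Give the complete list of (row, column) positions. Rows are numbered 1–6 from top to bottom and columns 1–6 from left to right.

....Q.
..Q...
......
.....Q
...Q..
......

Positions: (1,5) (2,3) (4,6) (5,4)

(1,5) (2,3) (3,1) (4,6) (5,4) (6,2)

Row 3: attacked by (1,5)→{3,5}; (2,3)→{2,3,4}; (4,6)→{5,6}; (5,4)→{2,4,6}. Safe: 1. Place at column 1.
Row 6: attacked by (1,5)→{5}; (2,3)→{3}; (3,1)→{1,4}; (4,6)→{4,6}; (5,4)→{3,4,5}. Safe: 2. Place at column 2.
Columns [5, 3, 1, 6, 4, 2], r−c [-4, -1, 2, -2, 1, 4], r+c [6, 5, 4, 10, 9, 8] are all distinct, so no two queens attack.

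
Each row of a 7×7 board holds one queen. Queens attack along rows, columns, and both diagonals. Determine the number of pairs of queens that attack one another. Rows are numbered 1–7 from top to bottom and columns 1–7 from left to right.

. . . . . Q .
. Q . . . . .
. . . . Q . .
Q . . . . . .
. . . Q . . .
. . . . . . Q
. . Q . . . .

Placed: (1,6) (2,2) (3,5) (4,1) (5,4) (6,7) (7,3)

All columns are distinct and no two queens satisfy |Δrow| = |Δcol|, so no pair attacks.

0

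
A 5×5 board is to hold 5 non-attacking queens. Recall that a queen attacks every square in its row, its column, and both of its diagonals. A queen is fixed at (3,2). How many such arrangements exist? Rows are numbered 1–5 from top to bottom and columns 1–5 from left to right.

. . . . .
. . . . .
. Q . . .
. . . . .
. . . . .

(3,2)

Branch on row 1: col 1 → 1; col 3 → 1; col 5 → 0.
Sum: 1 + 1 + 0 = 2.

2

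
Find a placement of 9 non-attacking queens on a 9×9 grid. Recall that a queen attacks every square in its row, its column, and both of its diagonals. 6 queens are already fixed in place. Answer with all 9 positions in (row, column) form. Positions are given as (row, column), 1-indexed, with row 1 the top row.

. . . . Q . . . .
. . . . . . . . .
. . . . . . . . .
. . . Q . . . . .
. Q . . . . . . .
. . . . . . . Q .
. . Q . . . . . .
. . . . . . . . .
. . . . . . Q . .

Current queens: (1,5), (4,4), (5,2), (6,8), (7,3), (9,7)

Row 2: attacked by (1,5)→{4,5,6}; (4,4)→{2,4,6}; (5,2)→{2,5}; (6,8)→{4,8}; (7,3)→{3,8}; (9,7)→{7}. Safe: 1, 9. Place at column 1.
Row 3: attacked by (1,5)→{3,5,7}; (2,1)→{1,2}; (4,4)→{3,4,5}; (5,2)→{2,4}; (6,8)→{5,8}; (7,3)→{3,7}; (9,7)→{1,7}. Safe: 6, 9. Place at column 6.
Row 8: attacked by (1,5)→{5}; (2,1)→{1,7}; (3,6)→{1,6}; (4,4)→{4,8}; (5,2)→{2,5}; (6,8)→{6,8}; (7,3)→{2,3,4}; (9,7)→{6,7,8}. Safe: 9. Place at column 9.
Columns [5, 1, 6, 4, 2, 8, 3, 9, 7], r−c [-4, 1, -3, 0, 3, -2, 4, -1, 2], r+c [6, 3, 9, 8, 7, 14, 10, 17, 16] are all distinct, so no two queens attack.

(1,5) (2,1) (3,6) (4,4) (5,2) (6,8) (7,3) (8,9) (9,7)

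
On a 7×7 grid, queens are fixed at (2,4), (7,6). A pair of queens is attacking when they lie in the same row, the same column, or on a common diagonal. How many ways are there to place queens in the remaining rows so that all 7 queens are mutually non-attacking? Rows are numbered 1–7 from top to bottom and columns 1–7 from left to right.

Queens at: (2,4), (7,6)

1

Branch on row 1: col 1 → 0; col 2 → 1; col 7 → 0.
Sum: 0 + 1 + 0 = 1.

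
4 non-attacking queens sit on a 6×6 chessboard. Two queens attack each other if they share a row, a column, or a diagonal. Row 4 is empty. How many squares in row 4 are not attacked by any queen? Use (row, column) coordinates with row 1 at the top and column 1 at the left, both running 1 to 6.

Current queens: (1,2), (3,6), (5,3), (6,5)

1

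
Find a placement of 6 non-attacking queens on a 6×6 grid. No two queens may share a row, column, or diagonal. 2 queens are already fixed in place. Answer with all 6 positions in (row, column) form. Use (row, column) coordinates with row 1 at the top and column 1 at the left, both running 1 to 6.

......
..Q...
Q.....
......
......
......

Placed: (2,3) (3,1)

(1,5) (2,3) (3,1) (4,6) (5,4) (6,2)

Row 1: attacked by (2,3)→{2,3,4}; (3,1)→{1,3}. Safe: 5, 6. Place at column 5.
Row 4: attacked by (1,5)→{2,5}; (2,3)→{1,3,5}; (3,1)→{1,2}. Safe: 4, 6. Place at column 6.
Row 5: attacked by (1,5)→{1,5}; (2,3)→{3,6}; (3,1)→{1,3}; (4,6)→{5,6}. Safe: 2, 4. Place at column 4.
Row 6: attacked by (1,5)→{5}; (2,3)→{3}; (3,1)→{1,4}; (4,6)→{4,6}; (5,4)→{3,4,5}. Safe: 2. Place at column 2.
Columns [5, 3, 1, 6, 4, 2], r−c [-4, -1, 2, -2, 1, 4], r+c [6, 5, 4, 10, 9, 8] are all distinct, so no two queens attack.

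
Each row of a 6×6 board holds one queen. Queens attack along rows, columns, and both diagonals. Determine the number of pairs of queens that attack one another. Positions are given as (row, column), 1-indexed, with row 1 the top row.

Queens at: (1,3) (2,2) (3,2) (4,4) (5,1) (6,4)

4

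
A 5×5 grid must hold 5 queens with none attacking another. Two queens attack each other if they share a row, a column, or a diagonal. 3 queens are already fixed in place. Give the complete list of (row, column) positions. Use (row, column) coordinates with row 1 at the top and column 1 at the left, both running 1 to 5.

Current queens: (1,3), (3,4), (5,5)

(1,3) (2,1) (3,4) (4,2) (5,5)

Row 2: attacked by (1,3)→{2,3,4}; (3,4)→{3,4,5}; (5,5)→{2,5}. Safe: 1. Place at column 1.
Row 4: attacked by (1,3)→{3}; (2,1)→{1,3}; (3,4)→{3,4,5}; (5,5)→{4,5}. Safe: 2. Place at column 2.
Columns [3, 1, 4, 2, 5], r−c [-2, 1, -1, 2, 0], r+c [4, 3, 7, 6, 10] are all distinct, so no two queens attack.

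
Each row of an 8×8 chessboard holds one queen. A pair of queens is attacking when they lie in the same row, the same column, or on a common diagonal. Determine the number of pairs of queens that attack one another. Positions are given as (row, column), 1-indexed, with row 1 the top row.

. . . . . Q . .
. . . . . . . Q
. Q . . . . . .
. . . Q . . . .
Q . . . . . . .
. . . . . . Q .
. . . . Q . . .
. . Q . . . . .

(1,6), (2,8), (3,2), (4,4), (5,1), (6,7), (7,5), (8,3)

All columns are distinct and no two queens satisfy |Δrow| = |Δcol|, so no pair attacks.

0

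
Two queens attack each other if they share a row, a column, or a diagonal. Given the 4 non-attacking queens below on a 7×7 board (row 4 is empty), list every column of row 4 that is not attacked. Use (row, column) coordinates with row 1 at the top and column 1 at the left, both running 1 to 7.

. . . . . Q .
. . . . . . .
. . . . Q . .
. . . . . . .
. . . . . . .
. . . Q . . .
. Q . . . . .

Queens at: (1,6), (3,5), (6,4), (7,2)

columns 1, 7

(1,6) attacks row 4 at column 6 and diagonals 3.
(3,5) attacks row 4 at column 5 and diagonals 4, 6.
(6,4) attacks row 4 at column 4 and diagonals 2, 6.
(7,2) attacks row 4 at column 2 and diagonals 5.
Attacked columns: {2, 3, 4, 5, 6}. Safe: {1, 7}.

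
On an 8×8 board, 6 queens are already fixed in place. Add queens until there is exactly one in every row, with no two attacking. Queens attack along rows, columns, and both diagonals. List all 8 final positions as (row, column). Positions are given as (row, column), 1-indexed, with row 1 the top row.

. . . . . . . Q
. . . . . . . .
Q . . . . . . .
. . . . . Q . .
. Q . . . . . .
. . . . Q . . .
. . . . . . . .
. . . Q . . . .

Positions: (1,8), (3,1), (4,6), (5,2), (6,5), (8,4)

Row 2: attacked by (1,8)→{7,8}; (3,1)→{1,2}; (4,6)→{4,6,8}; (5,2)→{2,5}; (6,5)→{1,5}; (8,4)→{4}. Safe: 3. Place at column 3.
Row 7: attacked by (1,8)→{2,8}; (2,3)→{3,8}; (3,1)→{1,5}; (4,6)→{3,6}; (5,2)→{2,4}; (6,5)→{4,5,6}; (8,4)→{3,4,5}. Safe: 7. Place at column 7.
Columns [8, 3, 1, 6, 2, 5, 7, 4], r−c [-7, -1, 2, -2, 3, 1, 0, 4], r+c [9, 5, 4, 10, 7, 11, 14, 12] are all distinct, so no two queens attack.

(1,8) (2,3) (3,1) (4,6) (5,2) (6,5) (7,7) (8,4)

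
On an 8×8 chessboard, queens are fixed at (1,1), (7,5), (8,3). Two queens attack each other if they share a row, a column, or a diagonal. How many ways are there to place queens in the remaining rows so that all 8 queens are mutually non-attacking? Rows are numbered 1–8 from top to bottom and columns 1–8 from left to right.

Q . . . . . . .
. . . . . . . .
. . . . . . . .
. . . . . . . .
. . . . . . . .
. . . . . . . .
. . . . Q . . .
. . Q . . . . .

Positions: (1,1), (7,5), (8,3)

1

Branch on row 2: col 4 → 0; col 6 → 0; col 7 → 1; col 8 → 0.
Sum: 0 + 0 + 1 + 0 = 1.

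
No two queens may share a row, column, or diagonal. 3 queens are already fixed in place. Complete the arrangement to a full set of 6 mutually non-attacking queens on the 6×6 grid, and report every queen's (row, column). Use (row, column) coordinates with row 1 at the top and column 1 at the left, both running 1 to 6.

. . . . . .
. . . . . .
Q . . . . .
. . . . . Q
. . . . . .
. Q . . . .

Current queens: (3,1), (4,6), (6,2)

(1,5) (2,3) (3,1) (4,6) (5,4) (6,2)

Row 1: attacked by (3,1)→{1,3}; (4,6)→{3,6}; (6,2)→{2}. Safe: 4, 5. Place at column 5.
Row 2: attacked by (1,5)→{4,5,6}; (3,1)→{1,2}; (4,6)→{4,6}; (6,2)→{2,6}. Safe: 3. Place at column 3.
Row 5: attacked by (1,5)→{1,5}; (2,3)→{3,6}; (3,1)→{1,3}; (4,6)→{5,6}; (6,2)→{1,2,3}. Safe: 4. Place at column 4.
Columns [5, 3, 1, 6, 4, 2], r−c [-4, -1, 2, -2, 1, 4], r+c [6, 5, 4, 10, 9, 8] are all distinct, so no two queens attack.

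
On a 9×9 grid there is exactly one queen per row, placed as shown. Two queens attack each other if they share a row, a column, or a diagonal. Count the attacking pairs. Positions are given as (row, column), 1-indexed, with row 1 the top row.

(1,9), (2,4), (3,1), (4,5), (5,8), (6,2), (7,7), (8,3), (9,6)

0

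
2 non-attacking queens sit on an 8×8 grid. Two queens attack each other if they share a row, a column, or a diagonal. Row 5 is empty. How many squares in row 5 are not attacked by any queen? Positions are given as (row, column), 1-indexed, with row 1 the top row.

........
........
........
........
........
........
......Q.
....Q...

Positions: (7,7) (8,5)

4

(7,7) attacks row 5 at column 7 and diagonals 5.
(8,5) attacks row 5 at column 5 and diagonals 2, 8.
Attacked columns: {2, 5, 7, 8}. Safe: {1, 3, 4, 6}.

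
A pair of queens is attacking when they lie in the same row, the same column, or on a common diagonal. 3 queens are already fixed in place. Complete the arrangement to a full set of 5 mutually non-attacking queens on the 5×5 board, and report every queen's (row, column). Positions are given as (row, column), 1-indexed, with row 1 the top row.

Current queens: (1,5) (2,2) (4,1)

(1,5) (2,2) (3,4) (4,1) (5,3)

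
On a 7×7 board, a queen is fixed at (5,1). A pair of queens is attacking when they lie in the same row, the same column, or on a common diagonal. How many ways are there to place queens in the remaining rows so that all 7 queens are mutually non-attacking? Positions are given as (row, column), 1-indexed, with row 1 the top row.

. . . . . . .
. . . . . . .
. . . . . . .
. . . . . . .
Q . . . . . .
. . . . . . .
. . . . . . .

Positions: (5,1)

Branch on row 1: col 2 → 2; col 3 → 1; col 4 → 0; col 6 → 2; col 7 → 1.
Sum: 2 + 1 + 0 + 2 + 1 = 6.

6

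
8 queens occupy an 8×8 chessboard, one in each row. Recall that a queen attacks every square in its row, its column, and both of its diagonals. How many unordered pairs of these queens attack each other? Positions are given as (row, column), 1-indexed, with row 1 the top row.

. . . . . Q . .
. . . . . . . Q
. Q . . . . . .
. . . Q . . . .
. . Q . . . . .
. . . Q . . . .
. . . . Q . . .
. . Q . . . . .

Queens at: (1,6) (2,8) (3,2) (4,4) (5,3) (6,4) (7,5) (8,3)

7

Same column: (4,4)–(6,4) (column 4); (5,3)–(8,3) (column 3).
Same diagonal: (2,8)–(6,4) (|2−6| = |8−4| = 4); (4,4)–(5,3) (|4−5| = |4−3| = 1); (5,3)–(6,4) (|5−6| = |3−4| = 1); (5,3)–(7,5) (|5−7| = |3−5| = 2); (6,4)–(7,5) (|6−7| = |4−5| = 1).
Total attacking pairs: 7.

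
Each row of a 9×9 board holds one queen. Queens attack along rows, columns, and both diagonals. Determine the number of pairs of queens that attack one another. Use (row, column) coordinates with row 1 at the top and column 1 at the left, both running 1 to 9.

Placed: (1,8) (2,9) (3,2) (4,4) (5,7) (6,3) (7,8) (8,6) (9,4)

Same column: (1,8)–(7,8) (column 8); (4,4)–(9,4) (column 4).
Same diagonal: (1,8)–(2,9) (|1−2| = |8−9| = 1); (1,8)–(6,3) (|1−6| = |8−3| = 5).
Total attacking pairs: 4.

4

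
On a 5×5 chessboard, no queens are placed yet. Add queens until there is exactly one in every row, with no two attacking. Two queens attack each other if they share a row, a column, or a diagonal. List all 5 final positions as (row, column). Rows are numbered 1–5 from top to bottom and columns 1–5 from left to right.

(1,3) (2,1) (3,4) (4,2) (5,5)

Row 1: Safe: 1, 2, 3, 4, 5. Place at column 3.
Row 2: attacked by (1,3)→{2,3,4}. Safe: 1, 5. Place at column 1.
Row 3: attacked by (1,3)→{1,3,5}; (2,1)→{1,2}. Safe: 4. Place at column 4.
Row 4: attacked by (1,3)→{3}; (2,1)→{1,3}; (3,4)→{3,4,5}. Safe: 2. Place at column 2.
Row 5: attacked by (1,3)→{3}; (2,1)→{1,4}; (3,4)→{2,4}; (4,2)→{1,2,3}. Safe: 5. Place at column 5.
Columns [3, 1, 4, 2, 5], r−c [-2, 1, -1, 2, 0], r+c [4, 3, 7, 6, 10] are all distinct, so no two queens attack.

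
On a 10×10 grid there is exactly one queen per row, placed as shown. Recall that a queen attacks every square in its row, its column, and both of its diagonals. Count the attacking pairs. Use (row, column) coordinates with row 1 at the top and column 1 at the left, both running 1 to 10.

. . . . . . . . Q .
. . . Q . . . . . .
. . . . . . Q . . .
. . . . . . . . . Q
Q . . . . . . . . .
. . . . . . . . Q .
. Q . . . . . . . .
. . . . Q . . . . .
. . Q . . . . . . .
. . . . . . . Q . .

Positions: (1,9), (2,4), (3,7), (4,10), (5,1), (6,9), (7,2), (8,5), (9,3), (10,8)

3

Same column: (1,9)–(6,9) (column 9).
Same diagonal: (1,9)–(3,7) (|1−3| = |9−7| = 2); (2,4)–(5,1) (|2−5| = |4−1| = 3).
Total attacking pairs: 3.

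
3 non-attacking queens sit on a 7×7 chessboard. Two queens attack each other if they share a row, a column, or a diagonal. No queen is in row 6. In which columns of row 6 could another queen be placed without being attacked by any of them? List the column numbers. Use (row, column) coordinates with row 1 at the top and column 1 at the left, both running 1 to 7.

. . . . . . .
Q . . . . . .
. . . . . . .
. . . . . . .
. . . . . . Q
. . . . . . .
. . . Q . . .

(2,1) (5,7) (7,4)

columns 2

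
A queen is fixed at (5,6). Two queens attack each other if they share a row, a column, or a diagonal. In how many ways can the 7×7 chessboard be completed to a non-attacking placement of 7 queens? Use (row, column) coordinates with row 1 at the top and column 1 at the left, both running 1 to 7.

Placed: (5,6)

Branch on row 1: col 1 → 1; col 3 → 1; col 4 → 2; col 5 → 1; col 7 → 1.
Sum: 1 + 1 + 2 + 1 + 1 = 6.

6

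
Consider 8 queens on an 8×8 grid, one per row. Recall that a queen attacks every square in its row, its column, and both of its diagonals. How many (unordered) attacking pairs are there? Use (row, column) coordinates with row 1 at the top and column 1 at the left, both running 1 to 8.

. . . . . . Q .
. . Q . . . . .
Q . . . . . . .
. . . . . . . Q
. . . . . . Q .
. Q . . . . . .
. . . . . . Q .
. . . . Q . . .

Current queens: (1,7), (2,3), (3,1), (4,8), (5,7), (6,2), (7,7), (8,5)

5

Same column: (1,7)–(5,7) (column 7); (1,7)–(7,7) (column 7); (5,7)–(7,7) (column 7).
Same diagonal: (1,7)–(6,2) (|1−6| = |7−2| = 5); (4,8)–(5,7) (|4−5| = |8−7| = 1).
Total attacking pairs: 5.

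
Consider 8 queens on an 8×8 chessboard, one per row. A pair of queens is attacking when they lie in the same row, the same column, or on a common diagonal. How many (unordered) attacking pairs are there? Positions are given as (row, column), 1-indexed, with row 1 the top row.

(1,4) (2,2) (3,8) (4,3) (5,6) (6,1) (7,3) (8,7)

Same column: (4,3)–(7,3) (column 3).
Same diagonal: (3,8)–(5,6) (|3−5| = |8−6| = 2); (4,3)–(6,1) (|4−6| = |3−1| = 2); (4,3)–(8,7) (|4−8| = |3−7| = 4).
Total attacking pairs: 4.

4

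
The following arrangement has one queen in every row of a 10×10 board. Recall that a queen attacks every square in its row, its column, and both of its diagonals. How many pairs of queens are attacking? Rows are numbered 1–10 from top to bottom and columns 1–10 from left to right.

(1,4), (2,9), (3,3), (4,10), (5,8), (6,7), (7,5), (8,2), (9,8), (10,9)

5

Same column: (2,9)–(10,9) (column 9); (5,8)–(9,8) (column 8).
Same diagonal: (1,4)–(5,8) (|1−5| = |4−8| = 4); (5,8)–(6,7) (|5−6| = |8−7| = 1); (9,8)–(10,9) (|9−10| = |8−9| = 1).
Total attacking pairs: 5.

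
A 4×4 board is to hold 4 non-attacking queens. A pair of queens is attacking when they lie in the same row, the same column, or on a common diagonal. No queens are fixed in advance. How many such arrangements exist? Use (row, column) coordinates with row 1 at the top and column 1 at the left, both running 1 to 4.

2

Branch on row 1: col 1 → 0; col 2 → 1; col 3 → 1; col 4 → 0.
Sum: 0 + 1 + 1 + 0 = 2.
(This is the classic 4-queens count.)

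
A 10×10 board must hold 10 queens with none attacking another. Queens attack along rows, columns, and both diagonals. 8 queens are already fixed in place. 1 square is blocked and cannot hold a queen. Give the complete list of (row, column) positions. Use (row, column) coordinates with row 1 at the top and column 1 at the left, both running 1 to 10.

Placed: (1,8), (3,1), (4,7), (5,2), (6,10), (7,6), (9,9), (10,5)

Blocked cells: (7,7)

Row 2: attacked by (1,8)→{7,8,9}; (3,1)→{1,2}; (4,7)→{5,7,9}; (5,2)→{2,5}; (6,10)→{6,10}; (7,6)→{1,6}; (9,9)→{2,9}; (10,5)→{5}. Safe: 3, 4. Place at column 3.
Row 8: attacked by (1,8)→{1,8}; (2,3)→{3,9}; (3,1)→{1,6}; (4,7)→{3,7}; (5,2)→{2,5}; (6,10)→{8,10}; (7,6)→{5,6,7}; (9,9)→{8,9,10}; (10,5)→{3,5,7}. Safe: 4. Place at column 4.
Columns [8, 3, 1, 7, 2, 10, 6, 4, 9, 5], r−c [-7, -1, 2, -3, 3, -4, 1, 4, 0, 5], r+c [9, 5, 4, 11, 7, 16, 13, 12, 18, 15] are all distinct, so no two queens attack.

(1,8) (2,3) (3,1) (4,7) (5,2) (6,10) (7,6) (8,4) (9,9) (10,5)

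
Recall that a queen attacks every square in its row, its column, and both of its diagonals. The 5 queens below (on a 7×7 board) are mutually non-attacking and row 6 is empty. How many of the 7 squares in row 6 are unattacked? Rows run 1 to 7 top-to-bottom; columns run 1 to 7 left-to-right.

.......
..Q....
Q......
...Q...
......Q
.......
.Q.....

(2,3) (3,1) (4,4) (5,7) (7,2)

(2,3) attacks row 6 at column 3 and diagonals 7.
(3,1) attacks row 6 at column 1 and diagonals 4.
(4,4) attacks row 6 at column 4 and diagonals 2, 6.
(5,7) attacks row 6 at column 7 and diagonals 6.
(7,2) attacks row 6 at column 2 and diagonals 1, 3.
Attacked columns: {1, 2, 3, 4, 6, 7}. Safe: {5}.

1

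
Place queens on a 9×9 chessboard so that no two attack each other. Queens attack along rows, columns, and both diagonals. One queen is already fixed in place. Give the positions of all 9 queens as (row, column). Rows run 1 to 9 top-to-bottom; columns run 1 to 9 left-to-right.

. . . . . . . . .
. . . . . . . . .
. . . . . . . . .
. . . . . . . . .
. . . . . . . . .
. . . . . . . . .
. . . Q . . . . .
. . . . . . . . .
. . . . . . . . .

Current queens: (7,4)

Row 1: attacked by (7,4)→{4}. Safe: 1, 2, 3, 5, 6, 7, 8, 9. Place at column 2.
Row 2: attacked by (1,2)→{1,2,3}; (7,4)→{4,9}. Safe: 5, 6, 7, 8. Place at column 6.
Row 3: attacked by (1,2)→{2,4}; (2,6)→{5,6,7}; (7,4)→{4,8}. Safe: 1, 3, 9. Place at column 9.
Row 4: attacked by (1,2)→{2,5}; (2,6)→{4,6,8}; (3,9)→{8,9}; (7,4)→{1,4,7}. Safe: 3. Place at column 3.
Row 5: attacked by (1,2)→{2,6}; (2,6)→{3,6,9}; (3,9)→{7,9}; (4,3)→{2,3,4}; (7,4)→{2,4,6}. Safe: 1, 5, 8. Place at column 5.
Row 6: attacked by (1,2)→{2,7}; (2,6)→{2,6}; (3,9)→{6,9}; (4,3)→{1,3,5}; (5,5)→{4,5,6}; (7,4)→{3,4,5}. Safe: 8. Place at column 8.
Row 8: attacked by (1,2)→{2,9}; (2,6)→{6}; (3,9)→{4,9}; (4,3)→{3,7}; (5,5)→{2,5,8}; (6,8)→{6,8}; (7,4)→{3,4,5}. Safe: 1. Place at column 1.
Row 9: attacked by (1,2)→{2}; (2,6)→{6}; (3,9)→{3,9}; (4,3)→{3,8}; (5,5)→{1,5,9}; (6,8)→{5,8}; (7,4)→{2,4,6}; (8,1)→{1,2}. Safe: 7. Place at column 7.
Columns [2, 6, 9, 3, 5, 8, 4, 1, 7], r−c [-1, -4, -6, 1, 0, -2, 3, 7, 2], r+c [3, 8, 12, 7, 10, 14, 11, 9, 16] are all distinct, so no two queens attack.

(1,2) (2,6) (3,9) (4,3) (5,5) (6,8) (7,4) (8,1) (9,7)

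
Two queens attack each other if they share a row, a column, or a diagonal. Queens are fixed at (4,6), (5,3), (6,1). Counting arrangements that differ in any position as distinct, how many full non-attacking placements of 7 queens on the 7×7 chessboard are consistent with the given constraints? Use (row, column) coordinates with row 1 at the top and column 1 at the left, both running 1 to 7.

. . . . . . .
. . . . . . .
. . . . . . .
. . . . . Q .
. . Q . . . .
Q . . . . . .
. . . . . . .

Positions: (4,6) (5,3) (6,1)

Branch on row 1: col 2 → 0; col 4 → 0; col 5 → 1.
Sum: 0 + 0 + 1 = 1.

1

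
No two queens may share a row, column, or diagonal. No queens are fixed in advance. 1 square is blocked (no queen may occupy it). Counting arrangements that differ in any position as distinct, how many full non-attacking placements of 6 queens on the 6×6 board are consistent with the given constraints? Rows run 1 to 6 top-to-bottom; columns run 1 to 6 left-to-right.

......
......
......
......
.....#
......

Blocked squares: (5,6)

Branch on row 1: col 1 → 0; col 2 → 1; col 3 → 1; col 4 → 0; col 5 → 1; col 6 → 0.
Sum: 0 + 1 + 1 + 0 + 1 + 0 = 3.

3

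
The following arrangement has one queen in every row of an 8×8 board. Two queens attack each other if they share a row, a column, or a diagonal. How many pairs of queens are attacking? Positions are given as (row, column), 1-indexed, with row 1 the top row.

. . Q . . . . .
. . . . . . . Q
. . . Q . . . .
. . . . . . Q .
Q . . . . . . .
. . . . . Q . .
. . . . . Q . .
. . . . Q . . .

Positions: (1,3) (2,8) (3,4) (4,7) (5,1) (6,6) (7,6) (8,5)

2

Same column: (6,6)–(7,6) (column 6).
Same diagonal: (7,6)–(8,5) (|7−8| = |6−5| = 1).
Total attacking pairs: 2.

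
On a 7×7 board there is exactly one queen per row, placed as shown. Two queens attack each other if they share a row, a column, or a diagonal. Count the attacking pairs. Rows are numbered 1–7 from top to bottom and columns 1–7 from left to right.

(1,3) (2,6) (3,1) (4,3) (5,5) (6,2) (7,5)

Same column: (1,3)–(4,3) (column 3); (5,5)–(7,5) (column 5).
Same diagonal: (1,3)–(3,1) (|1−3| = |3−1| = 2); (2,6)–(6,2) (|2−6| = |6−2| = 4); (3,1)–(7,5) (|3−7| = |1−5| = 4).
Total attacking pairs: 5.

5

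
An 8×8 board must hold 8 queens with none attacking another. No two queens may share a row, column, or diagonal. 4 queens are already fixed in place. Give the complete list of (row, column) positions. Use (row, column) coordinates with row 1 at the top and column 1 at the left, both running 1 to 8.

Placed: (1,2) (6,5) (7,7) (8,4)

(1,2) (2,8) (3,6) (4,1) (5,3) (6,5) (7,7) (8,4)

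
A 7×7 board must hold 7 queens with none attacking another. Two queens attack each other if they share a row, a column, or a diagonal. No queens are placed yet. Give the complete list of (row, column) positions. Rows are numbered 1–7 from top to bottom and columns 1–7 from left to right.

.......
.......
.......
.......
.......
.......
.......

(1,5) (2,2) (3,6) (4,3) (5,7) (6,4) (7,1)

Row 1: Safe: 1, 2, 3, 4, 5, 6, 7. Place at column 5.
Row 2: attacked by (1,5)→{4,5,6}. Safe: 1, 2, 3, 7. Place at column 2.
Row 3: attacked by (1,5)→{3,5,7}; (2,2)→{1,2,3}. Safe: 4, 6. Place at column 6.
Row 4: attacked by (1,5)→{2,5}; (2,2)→{2,4}; (3,6)→{5,6,7}. Safe: 1, 3. Place at column 3.
Row 5: attacked by (1,5)→{1,5}; (2,2)→{2,5}; (3,6)→{4,6}; (4,3)→{2,3,4}. Safe: 7. Place at column 7.
Row 6: attacked by (1,5)→{5}; (2,2)→{2,6}; (3,6)→{3,6}; (4,3)→{1,3,5}; (5,7)→{6,7}. Safe: 4. Place at column 4.
Row 7: attacked by (1,5)→{5}; (2,2)→{2,7}; (3,6)→{2,6}; (4,3)→{3,6}; (5,7)→{5,7}; (6,4)→{3,4,5}. Safe: 1. Place at column 1.
Columns [5, 2, 6, 3, 7, 4, 1], r−c [-4, 0, -3, 1, -2, 2, 6], r+c [6, 4, 9, 7, 12, 10, 8] are all distinct, so no two queens attack.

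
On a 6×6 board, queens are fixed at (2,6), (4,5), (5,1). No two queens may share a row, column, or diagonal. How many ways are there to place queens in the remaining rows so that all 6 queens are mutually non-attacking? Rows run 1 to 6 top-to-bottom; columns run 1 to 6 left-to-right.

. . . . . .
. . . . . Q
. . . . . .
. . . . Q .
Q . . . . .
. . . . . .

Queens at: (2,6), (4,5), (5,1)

1

Branch on row 1: col 3 → 1; col 4 → 0.
Sum: 1 + 0 = 1.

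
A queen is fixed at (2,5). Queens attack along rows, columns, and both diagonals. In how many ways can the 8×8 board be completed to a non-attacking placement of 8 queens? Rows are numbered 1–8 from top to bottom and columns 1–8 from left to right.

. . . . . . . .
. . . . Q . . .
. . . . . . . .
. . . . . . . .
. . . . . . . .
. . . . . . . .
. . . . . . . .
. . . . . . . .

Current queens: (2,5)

Branch on row 1: col 1 → 1; col 2 → 2; col 3 → 4; col 7 → 1; col 8 → 0.
Sum: 1 + 2 + 4 + 1 + 0 = 8.

8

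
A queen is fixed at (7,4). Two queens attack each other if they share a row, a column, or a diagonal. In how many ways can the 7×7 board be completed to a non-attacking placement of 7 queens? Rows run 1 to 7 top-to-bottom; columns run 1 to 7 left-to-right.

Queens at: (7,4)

6

Branch on row 1: col 1 → 1; col 2 → 1; col 3 → 1; col 5 → 1; col 6 → 1; col 7 → 1.
Sum: 1 + 1 + 1 + 1 + 1 + 1 = 6.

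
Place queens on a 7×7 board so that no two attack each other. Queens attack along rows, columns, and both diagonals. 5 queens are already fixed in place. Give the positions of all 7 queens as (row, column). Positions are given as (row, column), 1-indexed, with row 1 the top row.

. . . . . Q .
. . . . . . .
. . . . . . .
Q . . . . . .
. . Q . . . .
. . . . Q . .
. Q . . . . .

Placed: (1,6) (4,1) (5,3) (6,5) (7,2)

Row 2: attacked by (1,6)→{5,6,7}; (4,1)→{1,3}; (5,3)→{3,6}; (6,5)→{1,5}; (7,2)→{2,7}. Safe: 4. Place at column 4.
Row 3: attacked by (1,6)→{4,6}; (2,4)→{3,4,5}; (4,1)→{1,2}; (5,3)→{1,3,5}; (6,5)→{2,5}; (7,2)→{2,6}. Safe: 7. Place at column 7.
Columns [6, 4, 7, 1, 3, 5, 2], r−c [-5, -2, -4, 3, 2, 1, 5], r+c [7, 6, 10, 5, 8, 11, 9] are all distinct, so no two queens attack.

(1,6) (2,4) (3,7) (4,1) (5,3) (6,5) (7,2)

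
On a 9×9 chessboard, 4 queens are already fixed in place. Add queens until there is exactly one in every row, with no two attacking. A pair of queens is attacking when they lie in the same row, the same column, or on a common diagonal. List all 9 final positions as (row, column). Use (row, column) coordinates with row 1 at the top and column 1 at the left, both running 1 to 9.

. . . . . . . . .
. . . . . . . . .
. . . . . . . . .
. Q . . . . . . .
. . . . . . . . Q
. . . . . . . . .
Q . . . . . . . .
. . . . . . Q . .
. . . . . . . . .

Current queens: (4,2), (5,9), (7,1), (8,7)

Row 1: attacked by (4,2)→{2,5}; (5,9)→{5,9}; (7,1)→{1,7}; (8,7)→{7}. Safe: 3, 4, 6, 8. Place at column 3.
Row 2: attacked by (1,3)→{2,3,4}; (4,2)→{2,4}; (5,9)→{6,9}; (7,1)→{1,6}; (8,7)→{1,7}. Safe: 5, 8. Place at column 5.
Row 3: attacked by (1,3)→{1,3,5}; (2,5)→{4,5,6}; (4,2)→{1,2,3}; (5,9)→{7,9}; (7,1)→{1,5}; (8,7)→{2,7}. Safe: 8. Place at column 8.
Row 6: attacked by (1,3)→{3,8}; (2,5)→{1,5,9}; (3,8)→{5,8}; (4,2)→{2,4}; (5,9)→{8,9}; (7,1)→{1,2}; (8,7)→{5,7,9}. Safe: 6. Place at column 6.
Row 9: attacked by (1,3)→{3}; (2,5)→{5}; (3,8)→{2,8}; (4,2)→{2,7}; (5,9)→{5,9}; (6,6)→{3,6,9}; (7,1)→{1,3}; (8,7)→{6,7,8}. Safe: 4. Place at column 4.
Columns [3, 5, 8, 2, 9, 6, 1, 7, 4], r−c [-2, -3, -5, 2, -4, 0, 6, 1, 5], r+c [4, 7, 11, 6, 14, 12, 8, 15, 13] are all distinct, so no two queens attack.

(1,3) (2,5) (3,8) (4,2) (5,9) (6,6) (7,1) (8,7) (9,4)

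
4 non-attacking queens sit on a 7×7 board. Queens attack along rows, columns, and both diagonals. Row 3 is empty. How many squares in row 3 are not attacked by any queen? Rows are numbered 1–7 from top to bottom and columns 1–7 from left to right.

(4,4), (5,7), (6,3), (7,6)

(4,4) attacks row 3 at column 4 and diagonals 3, 5.
(5,7) attacks row 3 at column 7 and diagonals 5.
(6,3) attacks row 3 at column 3 and diagonals 6.
(7,6) attacks row 3 at column 6 and diagonals 2.
Attacked columns: {2, 3, 4, 5, 6, 7}. Safe: {1}.

1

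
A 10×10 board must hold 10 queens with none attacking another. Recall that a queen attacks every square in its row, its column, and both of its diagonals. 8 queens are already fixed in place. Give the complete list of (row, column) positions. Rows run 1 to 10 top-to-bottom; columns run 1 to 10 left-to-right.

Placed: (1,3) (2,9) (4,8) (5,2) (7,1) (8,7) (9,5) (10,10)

Row 3: attacked by (1,3)→{1,3,5}; (2,9)→{8,9,10}; (4,8)→{7,8,9}; (5,2)→{2,4}; (7,1)→{1,5}; (8,7)→{2,7}; (9,5)→{5}; (10,10)→{3,10}. Safe: 6. Place at column 6.
Row 6: attacked by (1,3)→{3,8}; (2,9)→{5,9}; (3,6)→{3,6,9}; (4,8)→{6,8,10}; (5,2)→{1,2,3}; (7,1)→{1,2}; (8,7)→{5,7,9}; (9,5)→{2,5,8}; (10,10)→{6,10}. Safe: 4. Place at column 4.
Columns [3, 9, 6, 8, 2, 4, 1, 7, 5, 10], r−c [-2, -7, -3, -4, 3, 2, 6, 1, 4, 0], r+c [4, 11, 9, 12, 7, 10, 8, 15, 14, 20] are all distinct, so no two queens attack.

(1,3) (2,9) (3,6) (4,8) (5,2) (6,4) (7,1) (8,7) (9,5) (10,10)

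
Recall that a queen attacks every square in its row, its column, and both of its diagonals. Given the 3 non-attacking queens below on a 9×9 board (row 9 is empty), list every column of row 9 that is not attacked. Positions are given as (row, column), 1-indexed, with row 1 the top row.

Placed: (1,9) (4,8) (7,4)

columns 5, 7

(1,9) attacks row 9 at column 9 and diagonals 1.
(4,8) attacks row 9 at column 8 and diagonals 3.
(7,4) attacks row 9 at column 4 and diagonals 2, 6.
Attacked columns: {1, 2, 3, 4, 6, 8, 9}. Safe: {5, 7}.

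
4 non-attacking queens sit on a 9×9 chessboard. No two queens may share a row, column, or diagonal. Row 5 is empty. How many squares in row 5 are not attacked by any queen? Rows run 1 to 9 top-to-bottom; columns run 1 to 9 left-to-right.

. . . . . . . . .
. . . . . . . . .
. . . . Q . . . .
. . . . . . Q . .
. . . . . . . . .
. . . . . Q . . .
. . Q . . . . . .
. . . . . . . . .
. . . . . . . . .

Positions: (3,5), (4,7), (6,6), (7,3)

3

(3,5) attacks row 5 at column 5 and diagonals 3, 7.
(4,7) attacks row 5 at column 7 and diagonals 6, 8.
(6,6) attacks row 5 at column 6 and diagonals 5, 7.
(7,3) attacks row 5 at column 3 and diagonals 1, 5.
Attacked columns: {1, 3, 5, 6, 7, 8}. Safe: {2, 4, 9}.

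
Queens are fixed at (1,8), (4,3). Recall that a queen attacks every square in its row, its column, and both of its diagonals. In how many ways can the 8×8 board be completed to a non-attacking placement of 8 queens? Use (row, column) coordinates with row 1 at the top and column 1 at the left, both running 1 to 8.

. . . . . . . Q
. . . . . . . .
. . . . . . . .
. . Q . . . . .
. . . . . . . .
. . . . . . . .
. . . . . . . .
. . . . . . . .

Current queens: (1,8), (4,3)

2

Branch on row 2: col 2 → 1; col 4 → 1; col 6 → 0.
Sum: 1 + 1 + 0 = 2.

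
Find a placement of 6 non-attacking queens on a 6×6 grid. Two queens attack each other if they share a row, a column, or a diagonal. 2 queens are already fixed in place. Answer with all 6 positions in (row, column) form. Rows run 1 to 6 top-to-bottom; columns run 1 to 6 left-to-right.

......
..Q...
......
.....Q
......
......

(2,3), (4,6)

Row 1: attacked by (2,3)→{2,3,4}; (4,6)→{3,6}. Safe: 1, 5. Place at column 5.
Row 3: attacked by (1,5)→{3,5}; (2,3)→{2,3,4}; (4,6)→{5,6}. Safe: 1. Place at column 1.
Row 5: attacked by (1,5)→{1,5}; (2,3)→{3,6}; (3,1)→{1,3}; (4,6)→{5,6}. Safe: 2, 4. Place at column 4.
Row 6: attacked by (1,5)→{5}; (2,3)→{3}; (3,1)→{1,4}; (4,6)→{4,6}; (5,4)→{3,4,5}. Safe: 2. Place at column 2.
Columns [5, 3, 1, 6, 4, 2], r−c [-4, -1, 2, -2, 1, 4], r+c [6, 5, 4, 10, 9, 8] are all distinct, so no two queens attack.

(1,5) (2,3) (3,1) (4,6) (5,4) (6,2)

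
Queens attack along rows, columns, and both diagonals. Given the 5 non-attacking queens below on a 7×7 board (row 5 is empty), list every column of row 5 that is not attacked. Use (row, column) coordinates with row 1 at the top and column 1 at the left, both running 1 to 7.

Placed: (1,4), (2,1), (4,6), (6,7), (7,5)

(1,4) attacks row 5 at column 4.
(2,1) attacks row 5 at column 1 and diagonals 4.
(4,6) attacks row 5 at column 6 and diagonals 5, 7.
(6,7) attacks row 5 at column 7 and diagonals 6.
(7,5) attacks row 5 at column 5 and diagonals 3, 7.
Attacked columns: {1, 3, 4, 5, 6, 7}. Safe: {2}.

columns 2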